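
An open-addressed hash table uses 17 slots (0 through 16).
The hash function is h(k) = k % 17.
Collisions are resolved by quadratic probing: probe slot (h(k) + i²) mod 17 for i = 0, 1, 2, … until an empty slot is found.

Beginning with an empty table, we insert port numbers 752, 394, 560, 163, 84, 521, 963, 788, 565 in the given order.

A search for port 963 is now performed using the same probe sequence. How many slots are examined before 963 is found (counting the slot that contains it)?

Insert 752: h=4, slot 4 empty => index 4.
Insert 394: h=3, slot 3 empty => index 3.
Insert 560: h=16, slot 16 empty => index 16.
Insert 163: h=10, slot 10 empty => index 10.
Insert 84: h=16, slot 16 occupied => index 0.
Insert 521: h=11, slot 11 empty => index 11.
Insert 963: h=11, slot 11 occupied => index 12.
Insert 788: h=6, slot 6 empty => index 6.
Insert 565: h=4, slot 4 occupied => index 5.
Table: [84, -, -, 394, 752, 565, 788, -, -, -, 163, 521, 963, -, -, -, 560]
Lookup 963: h=11, probe 11,12 → found at 12.

2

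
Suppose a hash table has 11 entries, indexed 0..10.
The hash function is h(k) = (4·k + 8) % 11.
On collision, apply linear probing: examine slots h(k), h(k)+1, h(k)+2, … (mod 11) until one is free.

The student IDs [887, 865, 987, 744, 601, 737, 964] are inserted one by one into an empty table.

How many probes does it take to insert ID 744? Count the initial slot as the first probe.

3

Insert 887: h=3, slot 3 empty → index 3.
Insert 865: h=3, slot 3 occupied → index 4.
Insert 987: h=7, slot 7 empty → index 7.
Insert 744: h=3, slots 3,4 occupied → index 5.
Insert 601: h=3, slots 3,4,5 occupied → index 6.
Insert 737: h=8, slot 8 empty → index 8.
Insert 964: h=3, slots 3,4,5,6,7,8 occupied → index 9.
Table: [_, _, _, 887, 865, 744, 601, 987, 737, 964, _]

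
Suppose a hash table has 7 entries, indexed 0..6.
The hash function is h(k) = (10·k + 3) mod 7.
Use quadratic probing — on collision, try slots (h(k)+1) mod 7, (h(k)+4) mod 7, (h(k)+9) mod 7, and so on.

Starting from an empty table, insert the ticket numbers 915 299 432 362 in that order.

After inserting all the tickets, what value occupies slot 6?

362

Insert 915: h=4, slot 4 empty => index 4.
Insert 299: h=4, slot 4 occupied => index 5.
Insert 432: h=4, slots 4,5 occupied => index 1.
Insert 362: h=4, slots 4,5,1 occupied => index 6.
Table: [-, 432, -, -, 915, 299, 362]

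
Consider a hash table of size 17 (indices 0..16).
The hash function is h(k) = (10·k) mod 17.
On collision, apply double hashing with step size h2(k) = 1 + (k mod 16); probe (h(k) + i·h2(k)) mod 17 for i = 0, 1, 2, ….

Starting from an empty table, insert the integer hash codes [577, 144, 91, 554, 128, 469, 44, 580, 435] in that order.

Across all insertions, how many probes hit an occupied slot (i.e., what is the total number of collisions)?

3

577 hashes to 7; slot 7 is free → place at 7.
144 hashes to 12; slot 12 is free → place at 12.
91 hashes to 9; slot 9 is free → place at 9.
554 hashes to 15; slot 15 is free → place at 15.
128 hashes to 5; slot 5 is free → place at 5.
469 hashes to 15, h2=6; 15 taken → place at 4.
44 hashes to 15, h2=13; 15 taken → place at 11.
580 hashes to 3; slot 3 is free → place at 3.
435 hashes to 15, h2=4; 15 taken → place at 2.
Table: [_, _, 435, 580, 469, 128, _, 577, _, 91, _, 44, 144, _, _, 554, _]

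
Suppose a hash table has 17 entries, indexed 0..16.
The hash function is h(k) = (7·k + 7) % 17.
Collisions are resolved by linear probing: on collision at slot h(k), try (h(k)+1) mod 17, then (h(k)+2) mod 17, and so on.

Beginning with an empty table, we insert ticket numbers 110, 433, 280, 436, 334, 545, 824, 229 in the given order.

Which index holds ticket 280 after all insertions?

14

110 hashes to 12; slot 12 is free -> place at 12.
433 hashes to 12; 12 taken -> place at 13.
280 hashes to 12; 12,13 taken -> place at 14.
436 hashes to 16; slot 16 is free -> place at 16.
334 hashes to 16; 16 taken -> place at 0.
545 hashes to 14; 14 taken -> place at 15.
824 hashes to 12; 12,13,14,15,16,0 taken -> place at 1.
229 hashes to 12; 12,13,14,15,16,0,1 taken -> place at 2.
Table: [334, 824, 229, ., ., ., ., ., ., ., ., ., 110, 433, 280, 545, 436]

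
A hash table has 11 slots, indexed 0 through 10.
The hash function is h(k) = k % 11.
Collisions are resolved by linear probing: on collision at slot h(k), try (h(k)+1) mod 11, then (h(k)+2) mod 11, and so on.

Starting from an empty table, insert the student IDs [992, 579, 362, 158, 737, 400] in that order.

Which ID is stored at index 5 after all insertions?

400

992 hashes to 2; slot 2 is free -> place at 2.
579 hashes to 7; slot 7 is free -> place at 7.
362 hashes to 10; slot 10 is free -> place at 10.
158 hashes to 4; slot 4 is free -> place at 4.
737 hashes to 0; slot 0 is free -> place at 0.
400 hashes to 4; 4 taken -> place at 5.
Table: [737, ., 992, ., 158, 400, ., 579, ., ., 362]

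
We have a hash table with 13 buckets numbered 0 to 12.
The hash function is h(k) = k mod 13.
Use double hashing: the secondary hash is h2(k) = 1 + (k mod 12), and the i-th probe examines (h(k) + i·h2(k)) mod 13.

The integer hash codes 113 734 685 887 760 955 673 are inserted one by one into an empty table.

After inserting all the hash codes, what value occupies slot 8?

113 hashes to 9; slot 9 is free → place at 9.
734 hashes to 6; slot 6 is free → place at 6.
685 hashes to 9, h2=2; 9 taken → place at 11.
887 hashes to 3; slot 3 is free → place at 3.
760 hashes to 6, h2=5; 6,11,3 taken → place at 8.
955 hashes to 6, h2=8; 6 taken → place at 1.
673 hashes to 10; slot 10 is free → place at 10.
Table: [_, 955, _, 887, _, _, 734, _, 760, 113, 673, 685, _]

760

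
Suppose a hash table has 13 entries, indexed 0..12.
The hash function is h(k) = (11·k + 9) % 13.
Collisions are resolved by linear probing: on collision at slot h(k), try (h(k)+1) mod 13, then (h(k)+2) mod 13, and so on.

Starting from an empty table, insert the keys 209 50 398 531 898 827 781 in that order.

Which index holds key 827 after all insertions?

209 hashes to 7; slot 7 is free -> place at 7.
50 hashes to 0; slot 0 is free -> place at 0.
398 hashes to 6; slot 6 is free -> place at 6.
531 hashes to 0; 0 taken -> place at 1.
898 hashes to 7; 7 taken -> place at 8.
827 hashes to 6; 6,7,8 taken -> place at 9.
781 hashes to 7; 7,8,9 taken -> place at 10.
Table: [50, 531, —, —, —, —, 398, 209, 898, 827, 781, —, —]

9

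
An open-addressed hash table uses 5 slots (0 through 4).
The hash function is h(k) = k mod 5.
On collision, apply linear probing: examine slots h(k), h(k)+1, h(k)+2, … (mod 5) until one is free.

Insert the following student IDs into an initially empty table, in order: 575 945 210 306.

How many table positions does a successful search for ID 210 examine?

3

Insert 575: h=0, slot 0 empty -> index 0.
Insert 945: h=0, slot 0 occupied -> index 1.
Insert 210: h=0, slots 0,1 occupied -> index 2.
Insert 306: h=1, slots 1,2 occupied -> index 3.
Table: [575, 945, 210, 306, -]
Lookup 210: h=0, probe 0,1,2 → found at 2.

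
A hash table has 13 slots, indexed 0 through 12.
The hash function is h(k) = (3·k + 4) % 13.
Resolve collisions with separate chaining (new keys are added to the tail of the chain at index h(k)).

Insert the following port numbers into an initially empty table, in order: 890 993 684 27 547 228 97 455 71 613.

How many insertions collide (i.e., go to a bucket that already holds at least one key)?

3

Insert 890: h=9, bucket 9 empty -> new chain.
Insert 993: h=6, bucket 6 empty -> new chain.
Insert 684: h=2, bucket 2 empty -> new chain.
Insert 27: h=7, bucket 7 empty -> new chain.
Insert 547: h=7, bucket 7 nonempty -> append to chain.
Insert 228: h=12, bucket 12 empty -> new chain.
Insert 97: h=9, bucket 9 nonempty -> append to chain.
Insert 455: h=4, bucket 4 empty -> new chain.
Insert 71: h=9, bucket 9 nonempty -> append to chain.
Insert 613: h=10, bucket 10 empty -> new chain.
Final buckets:
0: -
1: -
2: 684
3: -
4: 455
5: -
6: 993
7: 27 -> 547
8: -
9: 890 -> 97 -> 71
10: 613
11: -
12: 228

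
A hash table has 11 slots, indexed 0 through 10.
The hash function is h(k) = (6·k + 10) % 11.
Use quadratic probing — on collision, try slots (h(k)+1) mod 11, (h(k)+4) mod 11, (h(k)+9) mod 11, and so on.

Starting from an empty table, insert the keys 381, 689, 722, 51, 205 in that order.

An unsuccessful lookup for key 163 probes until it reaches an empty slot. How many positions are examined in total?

2

381: h=8 → slot 8
689: h=8, probe 8,9 → slot 9
722: h=8, probe 8,9,1 → slot 1
51: h=8, probe 8,9,1,6 → slot 6
205: h=8, probe 8,9,1,6,2 → slot 2
Table: [., 722, 205, ., ., ., 51, ., 381, 689, .]
Lookup 163: h=9, probe 9,10 → slot 10 empty, not found.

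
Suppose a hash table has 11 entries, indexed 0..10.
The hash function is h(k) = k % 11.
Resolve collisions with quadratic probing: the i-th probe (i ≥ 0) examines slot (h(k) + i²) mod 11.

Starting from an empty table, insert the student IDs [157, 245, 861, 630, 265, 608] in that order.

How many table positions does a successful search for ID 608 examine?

5

157: h=3 -> slot 3
245: h=3, probe 3,4 -> slot 4
861: h=3, probe 3,4,7 -> slot 7
630: h=3, probe 3,4,7,1 -> slot 1
265: h=1, probe 1,2 -> slot 2
608: h=3, probe 3,4,7,1,8 -> slot 8
Table: [∅, 630, 265, 157, 245, ∅, ∅, 861, 608, ∅, ∅]
Lookup 608: h=3, probe 3,4,7,1,8 → found at 8.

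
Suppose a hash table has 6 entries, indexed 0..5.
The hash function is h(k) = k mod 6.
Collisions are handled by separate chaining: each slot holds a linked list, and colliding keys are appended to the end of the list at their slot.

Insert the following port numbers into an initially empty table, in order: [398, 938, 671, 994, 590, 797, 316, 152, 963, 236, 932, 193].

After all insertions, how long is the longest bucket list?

Insert 398: h=2, bucket 2 empty -> new chain.
Insert 938: h=2, bucket 2 nonempty -> append to chain.
Insert 671: h=5, bucket 5 empty -> new chain.
Insert 994: h=4, bucket 4 empty -> new chain.
Insert 590: h=2, bucket 2 nonempty -> append to chain.
Insert 797: h=5, bucket 5 nonempty -> append to chain.
Insert 316: h=4, bucket 4 nonempty -> append to chain.
Insert 152: h=2, bucket 2 nonempty -> append to chain.
Insert 963: h=3, bucket 3 empty -> new chain.
Insert 236: h=2, bucket 2 nonempty -> append to chain.
Insert 932: h=2, bucket 2 nonempty -> append to chain.
Insert 193: h=1, bucket 1 empty -> new chain.
Final buckets:
0: —
1: 193
2: 398 -> 938 -> 590 -> 152 -> 236 -> 932
3: 963
4: 994 -> 316
5: 671 -> 797

6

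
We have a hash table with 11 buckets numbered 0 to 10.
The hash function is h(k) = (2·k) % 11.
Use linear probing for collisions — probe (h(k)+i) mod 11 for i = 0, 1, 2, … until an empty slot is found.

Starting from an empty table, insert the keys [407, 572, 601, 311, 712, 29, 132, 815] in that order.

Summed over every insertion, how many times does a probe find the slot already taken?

407: h=0 => slot 0
572: h=0, probe 0,1 => slot 1
601: h=3 => slot 3
311: h=6 => slot 6
712: h=5 => slot 5
29: h=3, probe 3,4 => slot 4
132: h=0, probe 0,1,2 => slot 2
815: h=2, probe 2,3,4,5,6,7 => slot 7
Table: [407, 572, 132, 601, 29, 712, 311, 815, ., ., .]

9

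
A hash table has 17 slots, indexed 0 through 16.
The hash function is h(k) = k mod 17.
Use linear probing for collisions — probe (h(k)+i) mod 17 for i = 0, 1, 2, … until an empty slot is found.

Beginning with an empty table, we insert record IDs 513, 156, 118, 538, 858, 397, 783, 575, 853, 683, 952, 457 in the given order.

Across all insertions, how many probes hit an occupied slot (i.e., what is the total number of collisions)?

513 hashes to 3; slot 3 is free → place at 3.
156 hashes to 3; 3 taken → place at 4.
118 hashes to 16; slot 16 is free → place at 16.
538 hashes to 11; slot 11 is free → place at 11.
858 hashes to 8; slot 8 is free → place at 8.
397 hashes to 6; slot 6 is free → place at 6.
783 hashes to 1; slot 1 is free → place at 1.
575 hashes to 14; slot 14 is free → place at 14.
853 hashes to 3; 3,4 taken → place at 5.
683 hashes to 3; 3,4,5,6 taken → place at 7.
952 hashes to 0; slot 0 is free → place at 0.
457 hashes to 15; slot 15 is free → place at 15.
Table: [952, 783, ∅, 513, 156, 853, 397, 683, 858, ∅, ∅, 538, ∅, ∅, 575, 457, 118]

7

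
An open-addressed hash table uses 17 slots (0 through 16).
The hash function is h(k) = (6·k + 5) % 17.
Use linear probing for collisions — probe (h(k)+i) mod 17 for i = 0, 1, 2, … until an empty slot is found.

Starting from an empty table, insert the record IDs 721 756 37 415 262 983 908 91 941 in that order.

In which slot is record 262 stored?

15

721 hashes to 13; slot 13 is free => place at 13.
756 hashes to 2; slot 2 is free => place at 2.
37 hashes to 6; slot 6 is free => place at 6.
415 hashes to 13; 13 taken => place at 14.
262 hashes to 13; 13,14 taken => place at 15.
983 hashes to 4; slot 4 is free => place at 4.
908 hashes to 13; 13,14,15 taken => place at 16.
91 hashes to 7; slot 7 is free => place at 7.
941 hashes to 7; 7 taken => place at 8.
Table: [∅, ∅, 756, ∅, 983, ∅, 37, 91, 941, ∅, ∅, ∅, ∅, 721, 415, 262, 908]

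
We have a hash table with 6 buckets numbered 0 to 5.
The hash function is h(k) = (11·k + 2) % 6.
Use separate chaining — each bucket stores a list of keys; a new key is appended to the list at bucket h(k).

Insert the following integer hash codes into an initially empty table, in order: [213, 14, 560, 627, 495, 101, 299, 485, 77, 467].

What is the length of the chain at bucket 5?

213 -> bucket 5
14 -> bucket 0
560 -> bucket 0 (collision)
627 -> bucket 5 (collision)
495 -> bucket 5 (collision)
101 -> bucket 3
299 -> bucket 3 (collision)
485 -> bucket 3 (collision)
77 -> bucket 3 (collision)
467 -> bucket 3 (collision)
Final buckets:
0: 14 -> 560
1: -
2: -
3: 101 -> 299 -> 485 -> 77 -> 467
4: -
5: 213 -> 627 -> 495

3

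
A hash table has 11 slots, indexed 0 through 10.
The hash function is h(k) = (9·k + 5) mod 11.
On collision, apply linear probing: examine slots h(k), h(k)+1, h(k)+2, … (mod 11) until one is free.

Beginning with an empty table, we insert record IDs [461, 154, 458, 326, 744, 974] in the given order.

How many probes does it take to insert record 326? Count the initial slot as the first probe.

Insert 461: h=7, slot 7 empty => index 7.
Insert 154: h=5, slot 5 empty => index 5.
Insert 458: h=2, slot 2 empty => index 2.
Insert 326: h=2, slot 2 occupied => index 3.
Insert 744: h=2, slots 2,3 occupied => index 4.
Insert 974: h=4, slots 4,5 occupied => index 6.
Table: [., ., 458, 326, 744, 154, 974, 461, ., ., .]

2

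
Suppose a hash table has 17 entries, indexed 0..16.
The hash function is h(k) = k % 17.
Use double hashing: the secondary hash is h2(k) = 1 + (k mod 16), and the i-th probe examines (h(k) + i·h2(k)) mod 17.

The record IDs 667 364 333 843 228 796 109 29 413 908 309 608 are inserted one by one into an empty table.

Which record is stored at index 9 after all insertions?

29

Insert 667: h=4, slot 4 empty -> index 4.
Insert 364: h=7, slot 7 empty -> index 7.
Insert 333: h=10, slot 10 empty -> index 10.
Insert 843: h=10, h2=12, slot 10 occupied -> index 5.
Insert 228: h=7, h2=5, slot 7 occupied -> index 12.
Insert 796: h=14, slot 14 empty -> index 14.
Insert 109: h=7, h2=14, slots 7,4 occupied -> index 1.
Insert 29: h=12, h2=14, slot 12 occupied -> index 9.
Insert 413: h=5, h2=14, slot 5 occupied -> index 2.
Insert 908: h=7, h2=13, slot 7 occupied -> index 3.
Insert 309: h=3, h2=6, slots 3,9 occupied -> index 15.
Insert 608: h=13, slot 13 empty -> index 13.
Table: [-, 109, 413, 908, 667, 843, -, 364, -, 29, 333, -, 228, 608, 796, 309, -]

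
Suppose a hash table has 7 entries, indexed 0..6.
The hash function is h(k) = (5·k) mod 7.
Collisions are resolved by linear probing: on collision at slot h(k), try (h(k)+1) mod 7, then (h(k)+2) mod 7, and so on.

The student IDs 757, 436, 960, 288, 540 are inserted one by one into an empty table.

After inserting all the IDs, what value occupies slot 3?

757: h=5 -> slot 5
436: h=3 -> slot 3
960: h=5, probe 5,6 -> slot 6
288: h=5, probe 5,6,0 -> slot 0
540: h=5, probe 5,6,0,1 -> slot 1
Table: [288, 540, -, 436, -, 757, 960]

436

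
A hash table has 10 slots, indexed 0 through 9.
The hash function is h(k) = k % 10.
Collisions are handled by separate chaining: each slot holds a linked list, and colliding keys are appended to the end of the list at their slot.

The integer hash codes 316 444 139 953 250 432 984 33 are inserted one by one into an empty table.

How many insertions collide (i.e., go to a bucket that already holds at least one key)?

2

316 → bucket 6
444 → bucket 4
139 → bucket 9
953 → bucket 3
250 → bucket 0
432 → bucket 2
984 → bucket 4 (collision)
33 → bucket 3 (collision)
Final buckets:
0: 250
1: _
2: 432
3: 953 -> 33
4: 444 -> 984
5: _
6: 316
7: _
8: _
9: 139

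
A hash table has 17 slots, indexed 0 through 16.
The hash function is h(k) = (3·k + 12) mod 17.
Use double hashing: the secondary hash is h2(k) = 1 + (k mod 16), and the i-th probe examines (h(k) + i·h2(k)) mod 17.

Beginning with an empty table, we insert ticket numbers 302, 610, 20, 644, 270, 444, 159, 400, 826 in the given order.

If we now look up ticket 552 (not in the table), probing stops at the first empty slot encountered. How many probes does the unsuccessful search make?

Insert 302: h=0, slot 0 empty => index 0.
Insert 610: h=6, slot 6 empty => index 6.
Insert 20: h=4, slot 4 empty => index 4.
Insert 644: h=6, h2=5, slot 6 occupied => index 11.
Insert 270: h=6, h2=15, slots 6,4 occupied => index 2.
Insert 444: h=1, slot 1 empty => index 1.
Insert 159: h=13, slot 13 empty => index 13.
Insert 400: h=5, slot 5 empty => index 5.
Insert 826: h=8, slot 8 empty => index 8.
Table: [302, 444, 270, ., 20, 400, 610, ., 826, ., ., 644, ., 159, ., ., .]
Lookup 552: h=2, h2=9, probe 2,11,3 → slot 3 empty, not found.

3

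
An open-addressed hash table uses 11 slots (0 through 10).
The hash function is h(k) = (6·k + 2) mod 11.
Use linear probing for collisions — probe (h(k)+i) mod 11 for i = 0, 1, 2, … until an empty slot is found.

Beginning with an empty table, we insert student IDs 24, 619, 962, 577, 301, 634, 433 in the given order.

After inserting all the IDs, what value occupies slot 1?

634

24: h=3 => slot 3
619: h=9 => slot 9
962: h=10 => slot 10
577: h=10, probe 10,0 => slot 0
301: h=4 => slot 4
634: h=0, probe 0,1 => slot 1
433: h=4, probe 4,5 => slot 5
Table: [577, 634, ., 24, 301, 433, ., ., ., 619, 962]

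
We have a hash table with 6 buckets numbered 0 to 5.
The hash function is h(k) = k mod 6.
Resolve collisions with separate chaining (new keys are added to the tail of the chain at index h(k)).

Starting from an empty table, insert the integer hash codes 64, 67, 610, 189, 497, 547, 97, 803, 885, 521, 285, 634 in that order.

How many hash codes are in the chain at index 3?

Insert 64: h=4, bucket 4 empty → new chain.
Insert 67: h=1, bucket 1 empty → new chain.
Insert 610: h=4, bucket 4 nonempty → append to chain.
Insert 189: h=3, bucket 3 empty → new chain.
Insert 497: h=5, bucket 5 empty → new chain.
Insert 547: h=1, bucket 1 nonempty → append to chain.
Insert 97: h=1, bucket 1 nonempty → append to chain.
Insert 803: h=5, bucket 5 nonempty → append to chain.
Insert 885: h=3, bucket 3 nonempty → append to chain.
Insert 521: h=5, bucket 5 nonempty → append to chain.
Insert 285: h=3, bucket 3 nonempty → append to chain.
Insert 634: h=4, bucket 4 nonempty → append to chain.
Final buckets:
0: -
1: 67 -> 547 -> 97
2: -
3: 189 -> 885 -> 285
4: 64 -> 610 -> 634
5: 497 -> 803 -> 521

3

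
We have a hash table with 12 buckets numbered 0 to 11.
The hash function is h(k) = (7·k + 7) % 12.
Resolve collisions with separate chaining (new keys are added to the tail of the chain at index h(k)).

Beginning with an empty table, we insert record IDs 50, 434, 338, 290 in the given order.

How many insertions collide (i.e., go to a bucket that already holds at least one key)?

Insert 50: h=9, bucket 9 empty -> new chain.
Insert 434: h=9, bucket 9 nonempty -> append to chain.
Insert 338: h=9, bucket 9 nonempty -> append to chain.
Insert 290: h=9, bucket 9 nonempty -> append to chain.
Final buckets:
0: -
1: -
2: -
3: -
4: -
5: -
6: -
7: -
8: -
9: 50 -> 434 -> 338 -> 290
10: -
11: -

3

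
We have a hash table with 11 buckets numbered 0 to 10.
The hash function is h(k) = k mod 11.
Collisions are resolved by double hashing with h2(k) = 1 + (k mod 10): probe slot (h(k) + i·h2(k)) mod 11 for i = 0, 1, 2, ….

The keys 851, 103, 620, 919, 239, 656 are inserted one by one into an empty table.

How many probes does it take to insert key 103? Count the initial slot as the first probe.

851 hashes to 4; slot 4 is free -> place at 4.
103 hashes to 4, h2=4; 4 taken -> place at 8.
620 hashes to 4, h2=1; 4 taken -> place at 5.
919 hashes to 6; slot 6 is free -> place at 6.
239 hashes to 8, h2=10; 8 taken -> place at 7.
656 hashes to 7, h2=7; 7 taken -> place at 3.
Table: [_, _, _, 656, 851, 620, 919, 239, 103, _, _]

2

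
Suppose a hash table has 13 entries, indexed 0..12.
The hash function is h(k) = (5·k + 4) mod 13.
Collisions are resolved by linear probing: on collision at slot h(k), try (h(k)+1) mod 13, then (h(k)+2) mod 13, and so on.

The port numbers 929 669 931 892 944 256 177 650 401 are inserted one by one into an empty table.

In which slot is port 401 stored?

12

Insert 929: h=8, slot 8 empty → index 8.
Insert 669: h=8, slot 8 occupied → index 9.
Insert 931: h=5, slot 5 empty → index 5.
Insert 892: h=5, slot 5 occupied → index 6.
Insert 944: h=5, slots 5,6 occupied → index 7.
Insert 256: h=10, slot 10 empty → index 10.
Insert 177: h=5, slots 5,6,7,8,9,10 occupied → index 11.
Insert 650: h=4, slot 4 empty → index 4.
Insert 401: h=7, slots 7,8,9,10,11 occupied → index 12.
Table: [., ., ., ., 650, 931, 892, 944, 929, 669, 256, 177, 401]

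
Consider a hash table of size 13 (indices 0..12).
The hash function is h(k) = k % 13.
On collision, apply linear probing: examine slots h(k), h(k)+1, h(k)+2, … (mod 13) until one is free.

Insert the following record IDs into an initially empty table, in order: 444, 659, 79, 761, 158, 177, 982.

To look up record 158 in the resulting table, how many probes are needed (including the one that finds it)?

444 hashes to 2; slot 2 is free → place at 2.
659 hashes to 9; slot 9 is free → place at 9.
79 hashes to 1; slot 1 is free → place at 1.
761 hashes to 7; slot 7 is free → place at 7.
158 hashes to 2; 2 taken → place at 3.
177 hashes to 8; slot 8 is free → place at 8.
982 hashes to 7; 7,8,9 taken → place at 10.
Table: [., 79, 444, 158, ., ., ., 761, 177, 659, 982, ., .]
Lookup 158: h=2, probe 2,3 → found at 3.

2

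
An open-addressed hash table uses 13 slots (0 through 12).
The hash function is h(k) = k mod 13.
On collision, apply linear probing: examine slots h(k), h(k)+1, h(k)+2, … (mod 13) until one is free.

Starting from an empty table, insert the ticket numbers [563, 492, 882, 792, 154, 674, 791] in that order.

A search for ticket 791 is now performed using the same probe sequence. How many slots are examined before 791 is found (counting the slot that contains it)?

6

563: h=4 -> slot 4
492: h=11 -> slot 11
882: h=11, probe 11,12 -> slot 12
792: h=12, probe 12,0 -> slot 0
154: h=11, probe 11,12,0,1 -> slot 1
674: h=11, probe 11,12,0,1,2 -> slot 2
791: h=11, probe 11,12,0,1,2,3 -> slot 3
Table: [792, 154, 674, 791, 563, -, -, -, -, -, -, 492, 882]
Lookup 791: h=11, probe 11,12,0,1,2,3 → found at 3.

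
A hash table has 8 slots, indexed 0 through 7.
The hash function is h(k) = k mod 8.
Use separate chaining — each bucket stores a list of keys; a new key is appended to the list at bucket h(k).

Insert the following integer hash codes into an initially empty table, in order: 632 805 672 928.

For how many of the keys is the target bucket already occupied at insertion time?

2

Insert 632: h=0, bucket 0 empty -> new chain.
Insert 805: h=5, bucket 5 empty -> new chain.
Insert 672: h=0, bucket 0 nonempty -> append to chain.
Insert 928: h=0, bucket 0 nonempty -> append to chain.
Final buckets:
0: 632 -> 672 -> 928
1: -
2: -
3: -
4: -
5: 805
6: -
7: -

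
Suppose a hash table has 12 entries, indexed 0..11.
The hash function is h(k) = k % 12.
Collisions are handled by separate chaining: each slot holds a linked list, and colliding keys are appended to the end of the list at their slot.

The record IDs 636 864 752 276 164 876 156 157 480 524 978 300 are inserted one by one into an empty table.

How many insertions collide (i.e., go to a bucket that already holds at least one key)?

Insert 636: h=0, bucket 0 empty -> new chain.
Insert 864: h=0, bucket 0 nonempty -> append to chain.
Insert 752: h=8, bucket 8 empty -> new chain.
Insert 276: h=0, bucket 0 nonempty -> append to chain.
Insert 164: h=8, bucket 8 nonempty -> append to chain.
Insert 876: h=0, bucket 0 nonempty -> append to chain.
Insert 156: h=0, bucket 0 nonempty -> append to chain.
Insert 157: h=1, bucket 1 empty -> new chain.
Insert 480: h=0, bucket 0 nonempty -> append to chain.
Insert 524: h=8, bucket 8 nonempty -> append to chain.
Insert 978: h=6, bucket 6 empty -> new chain.
Insert 300: h=0, bucket 0 nonempty -> append to chain.
Final buckets:
0: 636 -> 864 -> 276 -> 876 -> 156 -> 480 -> 300
1: 157
2: .
3: .
4: .
5: .
6: 978
7: .
8: 752 -> 164 -> 524
9: .
10: .
11: .

8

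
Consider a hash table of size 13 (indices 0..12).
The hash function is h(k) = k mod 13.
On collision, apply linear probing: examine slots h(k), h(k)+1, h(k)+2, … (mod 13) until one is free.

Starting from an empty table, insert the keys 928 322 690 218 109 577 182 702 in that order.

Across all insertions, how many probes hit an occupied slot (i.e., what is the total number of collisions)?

928: h=5 -> slot 5
322: h=10 -> slot 10
690: h=1 -> slot 1
218: h=10, probe 10,11 -> slot 11
109: h=5, probe 5,6 -> slot 6
577: h=5, probe 5,6,7 -> slot 7
182: h=0 -> slot 0
702: h=0, probe 0,1,2 -> slot 2
Table: [182, 690, 702, —, —, 928, 109, 577, —, —, 322, 218, —]

6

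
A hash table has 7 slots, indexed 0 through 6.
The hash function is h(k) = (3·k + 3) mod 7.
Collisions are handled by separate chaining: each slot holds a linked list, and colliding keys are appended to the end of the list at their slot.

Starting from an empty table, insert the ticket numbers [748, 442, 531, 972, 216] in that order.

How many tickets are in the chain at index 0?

748 → bucket 0
442 → bucket 6
531 → bucket 0 (collision)
972 → bucket 0 (collision)
216 → bucket 0 (collision)
Final buckets:
0: 748 -> 531 -> 972 -> 216
1: —
2: —
3: —
4: —
5: —
6: 442

4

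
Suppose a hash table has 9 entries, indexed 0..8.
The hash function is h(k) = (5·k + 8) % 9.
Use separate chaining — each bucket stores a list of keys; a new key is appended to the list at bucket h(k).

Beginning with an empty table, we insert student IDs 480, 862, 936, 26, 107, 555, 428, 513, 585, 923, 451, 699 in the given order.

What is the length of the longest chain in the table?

480 -> bucket 5
862 -> bucket 7
936 -> bucket 8
26 -> bucket 3
107 -> bucket 3 (collision)
555 -> bucket 2
428 -> bucket 6
513 -> bucket 8 (collision)
585 -> bucket 8 (collision)
923 -> bucket 6 (collision)
451 -> bucket 4
699 -> bucket 2 (collision)
Final buckets:
0: -
1: -
2: 555 -> 699
3: 26 -> 107
4: 451
5: 480
6: 428 -> 923
7: 862
8: 936 -> 513 -> 585

3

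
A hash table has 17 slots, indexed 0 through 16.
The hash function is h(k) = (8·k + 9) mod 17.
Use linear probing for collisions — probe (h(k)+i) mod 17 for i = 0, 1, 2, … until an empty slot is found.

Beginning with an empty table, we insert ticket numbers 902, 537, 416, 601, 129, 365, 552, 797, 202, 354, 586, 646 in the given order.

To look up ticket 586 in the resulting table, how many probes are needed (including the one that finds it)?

902 hashes to 0; slot 0 is free → place at 0.
537 hashes to 4; slot 4 is free → place at 4.
416 hashes to 5; slot 5 is free → place at 5.
601 hashes to 6; slot 6 is free → place at 6.
129 hashes to 4; 4,5,6 taken → place at 7.
365 hashes to 5; 5,6,7 taken → place at 8.
552 hashes to 5; 5,6,7,8 taken → place at 9.
797 hashes to 10; slot 10 is free → place at 10.
202 hashes to 10; 10 taken → place at 11.
354 hashes to 2; slot 2 is free → place at 2.
586 hashes to 5; 5,6,7,8,9,10,11 taken → place at 12.
646 hashes to 9; 9,10,11,12 taken → place at 13.
Table: [902, ., 354, ., 537, 416, 601, 129, 365, 552, 797, 202, 586, 646, ., ., .]
Lookup 586: h=5, probe 5,6,7,8,9,10,11,12 → found at 12.

8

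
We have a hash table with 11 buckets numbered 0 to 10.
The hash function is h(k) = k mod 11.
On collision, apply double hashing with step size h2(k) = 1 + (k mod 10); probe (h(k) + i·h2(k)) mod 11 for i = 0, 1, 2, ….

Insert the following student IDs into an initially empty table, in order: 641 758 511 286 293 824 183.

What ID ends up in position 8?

641 hashes to 3; slot 3 is free → place at 3.
758 hashes to 10; slot 10 is free → place at 10.
511 hashes to 5; slot 5 is free → place at 5.
286 hashes to 0; slot 0 is free → place at 0.
293 hashes to 7; slot 7 is free → place at 7.
824 hashes to 10, h2=5; 10 taken → place at 4.
183 hashes to 7, h2=4; 7,0,4 taken → place at 8.
Table: [286, ∅, ∅, 641, 824, 511, ∅, 293, 183, ∅, 758]

183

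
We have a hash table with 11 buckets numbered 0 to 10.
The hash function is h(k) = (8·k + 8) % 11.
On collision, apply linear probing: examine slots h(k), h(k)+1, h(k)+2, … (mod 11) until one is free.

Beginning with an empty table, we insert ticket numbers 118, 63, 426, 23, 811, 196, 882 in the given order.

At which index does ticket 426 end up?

118 hashes to 6; slot 6 is free -> place at 6.
63 hashes to 6; 6 taken -> place at 7.
426 hashes to 6; 6,7 taken -> place at 8.
23 hashes to 5; slot 5 is free -> place at 5.
811 hashes to 6; 6,7,8 taken -> place at 9.
196 hashes to 3; slot 3 is free -> place at 3.
882 hashes to 2; slot 2 is free -> place at 2.
Table: [-, -, 882, 196, -, 23, 118, 63, 426, 811, -]

8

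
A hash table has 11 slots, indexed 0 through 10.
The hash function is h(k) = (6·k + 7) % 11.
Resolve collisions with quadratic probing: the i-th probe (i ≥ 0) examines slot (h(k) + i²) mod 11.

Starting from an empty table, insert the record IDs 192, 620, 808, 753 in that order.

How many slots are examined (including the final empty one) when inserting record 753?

Insert 192: h=4, slot 4 empty => index 4.
Insert 620: h=9, slot 9 empty => index 9.
Insert 808: h=4, slot 4 occupied => index 5.
Insert 753: h=4, slots 4,5 occupied => index 8.
Table: [—, —, —, —, 192, 808, —, —, 753, 620, —]

3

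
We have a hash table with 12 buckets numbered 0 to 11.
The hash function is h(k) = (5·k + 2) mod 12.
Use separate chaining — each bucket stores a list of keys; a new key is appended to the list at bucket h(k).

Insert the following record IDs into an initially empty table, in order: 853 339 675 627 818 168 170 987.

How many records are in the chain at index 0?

2

Insert 853: h=7, bucket 7 empty → new chain.
Insert 339: h=5, bucket 5 empty → new chain.
Insert 675: h=5, bucket 5 nonempty → append to chain.
Insert 627: h=5, bucket 5 nonempty → append to chain.
Insert 818: h=0, bucket 0 empty → new chain.
Insert 168: h=2, bucket 2 empty → new chain.
Insert 170: h=0, bucket 0 nonempty → append to chain.
Insert 987: h=5, bucket 5 nonempty → append to chain.
Final buckets:
0: 818 -> 170
1: .
2: 168
3: .
4: .
5: 339 -> 675 -> 627 -> 987
6: .
7: 853
8: .
9: .
10: .
11: .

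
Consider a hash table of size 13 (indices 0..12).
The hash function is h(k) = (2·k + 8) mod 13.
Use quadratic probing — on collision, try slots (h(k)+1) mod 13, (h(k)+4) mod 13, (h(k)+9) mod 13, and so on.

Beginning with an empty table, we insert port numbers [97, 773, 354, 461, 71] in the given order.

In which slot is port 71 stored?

97: h=7 -> slot 7
773: h=7, probe 7,8 -> slot 8
354: h=1 -> slot 1
461: h=7, probe 7,8,11 -> slot 11
71: h=7, probe 7,8,11,3 -> slot 3
Table: [., 354, ., 71, ., ., ., 97, 773, ., ., 461, .]

3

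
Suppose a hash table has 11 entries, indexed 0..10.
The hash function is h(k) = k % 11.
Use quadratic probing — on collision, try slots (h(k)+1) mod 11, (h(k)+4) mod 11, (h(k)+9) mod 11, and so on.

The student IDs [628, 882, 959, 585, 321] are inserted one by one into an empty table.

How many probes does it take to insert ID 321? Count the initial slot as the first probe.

628: h=1 => slot 1
882: h=2 => slot 2
959: h=2, probe 2,3 => slot 3
585: h=2, probe 2,3,6 => slot 6
321: h=2, probe 2,3,6,0 => slot 0
Table: [321, 628, 882, 959, —, —, 585, —, —, —, —]

4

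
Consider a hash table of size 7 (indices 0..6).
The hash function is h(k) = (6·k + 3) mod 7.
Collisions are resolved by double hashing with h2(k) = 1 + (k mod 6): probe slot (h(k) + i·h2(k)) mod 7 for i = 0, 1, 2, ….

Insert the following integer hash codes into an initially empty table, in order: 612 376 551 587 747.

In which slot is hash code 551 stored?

Insert 612: h=0, slot 0 empty => index 0.
Insert 376: h=5, slot 5 empty => index 5.
Insert 551: h=5, h2=6, slot 5 occupied => index 4.
Insert 587: h=4, h2=6, slot 4 occupied => index 3.
Insert 747: h=5, h2=4, slot 5 occupied => index 2.
Table: [612, _, 747, 587, 551, 376, _]

4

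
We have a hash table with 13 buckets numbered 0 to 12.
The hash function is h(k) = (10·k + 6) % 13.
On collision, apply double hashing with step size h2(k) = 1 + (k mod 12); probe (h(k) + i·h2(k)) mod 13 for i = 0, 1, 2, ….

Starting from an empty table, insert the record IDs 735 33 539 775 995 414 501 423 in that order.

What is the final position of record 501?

735 hashes to 11; slot 11 is free -> place at 11.
33 hashes to 11, h2=10; 11 taken -> place at 8.
539 hashes to 1; slot 1 is free -> place at 1.
775 hashes to 8, h2=8; 8 taken -> place at 3.
995 hashes to 11, h2=12; 11 taken -> place at 10.
414 hashes to 12; slot 12 is free -> place at 12.
501 hashes to 11, h2=10; 11,8 taken -> place at 5.
423 hashes to 11, h2=4; 11 taken -> place at 2.
Table: [-, 539, 423, 775, -, 501, -, -, 33, -, 995, 735, 414]

5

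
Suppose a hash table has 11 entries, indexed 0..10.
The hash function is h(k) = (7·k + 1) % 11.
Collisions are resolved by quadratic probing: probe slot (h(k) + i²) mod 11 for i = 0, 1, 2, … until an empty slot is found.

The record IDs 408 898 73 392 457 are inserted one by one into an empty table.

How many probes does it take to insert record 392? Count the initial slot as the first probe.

3

408 hashes to 8; slot 8 is free -> place at 8.
898 hashes to 6; slot 6 is free -> place at 6.
73 hashes to 6; 6 taken -> place at 7.
392 hashes to 6; 6,7 taken -> place at 10.
457 hashes to 10; 10 taken -> place at 0.
Table: [457, ., ., ., ., ., 898, 73, 408, ., 392]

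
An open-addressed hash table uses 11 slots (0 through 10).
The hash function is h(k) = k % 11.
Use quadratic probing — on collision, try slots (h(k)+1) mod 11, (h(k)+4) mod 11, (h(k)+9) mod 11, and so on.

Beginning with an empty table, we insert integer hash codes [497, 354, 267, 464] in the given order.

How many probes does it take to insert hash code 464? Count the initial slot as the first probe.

Insert 497: h=2, slot 2 empty -> index 2.
Insert 354: h=2, slot 2 occupied -> index 3.
Insert 267: h=3, slot 3 occupied -> index 4.
Insert 464: h=2, slots 2,3 occupied -> index 6.
Table: [., ., 497, 354, 267, ., 464, ., ., ., .]

3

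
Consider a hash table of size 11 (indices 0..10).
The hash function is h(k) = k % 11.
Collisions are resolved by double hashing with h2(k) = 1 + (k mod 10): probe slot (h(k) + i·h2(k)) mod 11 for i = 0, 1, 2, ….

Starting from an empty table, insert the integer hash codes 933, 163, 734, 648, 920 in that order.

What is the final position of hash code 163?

2

933: h=9 => slot 9
163: h=9, h2=4, probe 9,2 => slot 2
734: h=8 => slot 8
648: h=10 => slot 10
920: h=7 => slot 7
Table: [., ., 163, ., ., ., ., 920, 734, 933, 648]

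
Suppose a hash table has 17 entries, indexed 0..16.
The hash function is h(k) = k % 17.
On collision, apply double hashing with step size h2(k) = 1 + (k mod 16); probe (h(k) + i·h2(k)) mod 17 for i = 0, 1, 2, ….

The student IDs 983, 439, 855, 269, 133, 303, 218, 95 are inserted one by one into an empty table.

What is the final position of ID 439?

983 hashes to 14; slot 14 is free → place at 14.
439 hashes to 14, h2=8; 14 taken → place at 5.
855 hashes to 5, h2=8; 5 taken → place at 13.
269 hashes to 14, h2=14; 14 taken → place at 11.
133 hashes to 14, h2=6; 14 taken → place at 3.
303 hashes to 14, h2=16; 14,13 taken → place at 12.
218 hashes to 14, h2=11; 14 taken → place at 8.
95 hashes to 10; slot 10 is free → place at 10.
Table: [_, _, _, 133, _, 439, _, _, 218, _, 95, 269, 303, 855, 983, _, _]

5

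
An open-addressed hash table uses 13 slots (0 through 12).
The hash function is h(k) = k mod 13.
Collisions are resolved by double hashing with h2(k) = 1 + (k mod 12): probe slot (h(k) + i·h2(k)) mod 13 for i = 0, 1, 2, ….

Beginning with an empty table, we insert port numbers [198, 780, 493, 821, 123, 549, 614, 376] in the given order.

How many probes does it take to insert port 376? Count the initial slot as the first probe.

2

198 hashes to 3; slot 3 is free -> place at 3.
780 hashes to 0; slot 0 is free -> place at 0.
493 hashes to 12; slot 12 is free -> place at 12.
821 hashes to 2; slot 2 is free -> place at 2.
123 hashes to 6; slot 6 is free -> place at 6.
549 hashes to 3, h2=10; 3,0 taken -> place at 10.
614 hashes to 3, h2=3; 3,6 taken -> place at 9.
376 hashes to 12, h2=5; 12 taken -> place at 4.
Table: [780, ., 821, 198, 376, ., 123, ., ., 614, 549, ., 493]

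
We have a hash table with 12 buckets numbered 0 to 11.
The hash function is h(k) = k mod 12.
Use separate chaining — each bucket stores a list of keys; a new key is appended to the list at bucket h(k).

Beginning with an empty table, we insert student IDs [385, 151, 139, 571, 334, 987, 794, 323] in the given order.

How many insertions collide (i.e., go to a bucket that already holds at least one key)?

2

385 -> bucket 1
151 -> bucket 7
139 -> bucket 7 (collision)
571 -> bucket 7 (collision)
334 -> bucket 10
987 -> bucket 3
794 -> bucket 2
323 -> bucket 11
Final buckets:
0: .
1: 385
2: 794
3: 987
4: .
5: .
6: .
7: 151 -> 139 -> 571
8: .
9: .
10: 334
11: 323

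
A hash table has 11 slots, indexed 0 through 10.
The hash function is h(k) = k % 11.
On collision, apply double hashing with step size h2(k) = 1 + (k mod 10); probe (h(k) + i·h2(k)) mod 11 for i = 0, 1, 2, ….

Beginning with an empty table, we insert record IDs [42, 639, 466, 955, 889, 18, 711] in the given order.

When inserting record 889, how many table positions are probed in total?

2

Insert 42: h=9, slot 9 empty => index 9.
Insert 639: h=1, slot 1 empty => index 1.
Insert 466: h=4, slot 4 empty => index 4.
Insert 955: h=9, h2=6, slots 9,4 occupied => index 10.
Insert 889: h=9, h2=10, slot 9 occupied => index 8.
Insert 18: h=7, slot 7 empty => index 7.
Insert 711: h=7, h2=2, slots 7,9 occupied => index 0.
Table: [711, 639, —, —, 466, —, —, 18, 889, 42, 955]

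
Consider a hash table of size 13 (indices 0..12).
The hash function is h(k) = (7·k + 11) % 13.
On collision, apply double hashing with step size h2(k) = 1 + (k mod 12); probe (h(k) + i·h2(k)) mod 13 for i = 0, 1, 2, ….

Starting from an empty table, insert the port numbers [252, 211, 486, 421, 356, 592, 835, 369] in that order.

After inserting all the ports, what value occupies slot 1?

Insert 252: h=7, slot 7 empty => index 7.
Insert 211: h=6, slot 6 empty => index 6.
Insert 486: h=7, h2=7, slot 7 occupied => index 1.
Insert 421: h=7, h2=2, slot 7 occupied => index 9.
Insert 356: h=7, h2=9, slot 7 occupied => index 3.
Insert 592: h=8, slot 8 empty => index 8.
Insert 835: h=6, h2=8, slots 6,1,9 occupied => index 4.
Insert 369: h=7, h2=10, slots 7,4,1 occupied => index 11.
Table: [., 486, ., 356, 835, ., 211, 252, 592, 421, ., 369, .]

486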